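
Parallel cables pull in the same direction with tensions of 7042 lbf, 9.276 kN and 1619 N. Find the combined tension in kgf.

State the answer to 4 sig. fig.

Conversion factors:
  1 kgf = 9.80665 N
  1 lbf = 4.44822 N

7042 lbf × 4.44822 = 31324.4 N
9.276 kN × 1000 = 9276 N
1619 N (already N)
Total: 31324.4 + 9276 + 1619 = 42219.4 N
In kgf: 42219.4 / 9.80665 = 4305.18 kgf

4305 kgf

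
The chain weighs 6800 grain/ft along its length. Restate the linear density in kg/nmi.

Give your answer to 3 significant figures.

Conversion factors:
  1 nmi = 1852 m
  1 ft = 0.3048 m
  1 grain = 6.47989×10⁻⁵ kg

2680 kg/nmi

6800 grain/ft × 6.47989×10⁻⁵ kg/grain ÷ 0.3048 m/ft = 1.44564 kg/m
1.44564 kg/m × 1852 m/nmi = 2677.33 kg/nmi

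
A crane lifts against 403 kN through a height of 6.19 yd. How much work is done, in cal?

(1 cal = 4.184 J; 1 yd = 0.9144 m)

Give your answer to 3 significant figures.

5.45×10⁵ cal

403 kN × 1000 → 403000 N
6.19 yd × 0.9144 → 5.66014 m
W = F × d = 403000 N × 5.66014 m = 2.28104×10⁶ J
2.28104×10⁶ J ÷ (4.184 J/cal) = 545182 cal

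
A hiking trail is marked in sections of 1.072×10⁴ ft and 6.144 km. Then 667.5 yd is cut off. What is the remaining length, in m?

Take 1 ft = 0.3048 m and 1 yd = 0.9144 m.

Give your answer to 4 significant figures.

1.072×10⁴ ft × 0.3048 = 3267.46 m
6.144 km × 1000 = 6144 m
667.5 yd × 0.9144 = 610.362 m
Result: 3267.46 + 6144 − 610.362 = 8801.1 m

8801 m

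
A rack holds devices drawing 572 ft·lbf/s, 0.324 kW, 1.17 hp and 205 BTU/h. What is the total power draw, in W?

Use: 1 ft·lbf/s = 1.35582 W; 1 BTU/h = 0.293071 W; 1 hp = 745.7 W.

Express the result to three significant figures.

572 ft·lbf/s × 1.35582 → 775.529 W
0.324 kW × 1000 → 324 W
1.17 hp × 745.7 → 872.469 W
205 BTU/h × 0.293071 → 60.0796 W
Sum: 775.529 + 324 + 872.469 + 60.0796 = 2032.08 W

2030 W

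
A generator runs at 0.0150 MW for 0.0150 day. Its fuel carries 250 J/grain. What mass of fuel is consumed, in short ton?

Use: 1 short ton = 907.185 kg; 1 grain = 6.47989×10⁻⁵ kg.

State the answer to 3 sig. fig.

0.0150 MW → 15000 W
0.0150 day → 1296 s
E = P × t = 15000 × 1296 = 1.944×10⁷ J
250 J/grain → 3.85809×10⁶ J/kg
m = E / e_s = 1.944×10⁷ / 3.85809×10⁶ = 5.03876 kg
In short ton: 5.03876 / 907.185 = 0.00555428 short ton

0.00555 short ton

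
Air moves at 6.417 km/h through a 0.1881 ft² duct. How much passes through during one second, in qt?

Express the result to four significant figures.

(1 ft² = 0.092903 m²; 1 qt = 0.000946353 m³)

6.417 km/h × (1/3.6) = 1.7825 m/s
0.1881 ft² × 0.092903 = 0.0174751 m²
V = v × A × t = 1.7825 m/s × 0.0174751 m² × 1 s = 0.0311494 m³
0.0311494 m³ ÷ (0.000946353 m³/qt) = 32.9152 qt

32.92 qt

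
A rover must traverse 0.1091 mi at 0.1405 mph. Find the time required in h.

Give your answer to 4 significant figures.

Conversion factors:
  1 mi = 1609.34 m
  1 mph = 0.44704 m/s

0.7765 h

0.1091 mi × 1609.34 = 175.579 m
0.1405 mph × 0.44704 = 0.0628091 m/s
t = d / v = 175.579 m / 0.0628091 m/s = 2795.44 s
2795.44 s ÷ (3600 s/h) = 0.776511 h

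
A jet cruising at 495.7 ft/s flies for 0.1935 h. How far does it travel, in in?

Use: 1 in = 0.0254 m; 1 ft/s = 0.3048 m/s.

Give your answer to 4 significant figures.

495.7 ft/s × 0.3048 → 151.089 m/s
0.1935 h × 3600 → 696.6 s
d = v × t = 151.089 m/s × 696.6 s = 105249 m
105249 m ÷ (0.0254 m/in) = 4.14366×10⁶ in

4.144×10⁶ in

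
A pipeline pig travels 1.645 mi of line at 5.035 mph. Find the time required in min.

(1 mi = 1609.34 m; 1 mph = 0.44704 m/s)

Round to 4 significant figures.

19.60 min

1.645 mi × 1609.34 = 2647.36 m
5.035 mph × 0.44704 = 2.25085 m/s
t = d / v = 2647.36 m / 2.25085 m/s = 1176.16 s
1176.16 s ÷ (60 s/min) = 19.6027 min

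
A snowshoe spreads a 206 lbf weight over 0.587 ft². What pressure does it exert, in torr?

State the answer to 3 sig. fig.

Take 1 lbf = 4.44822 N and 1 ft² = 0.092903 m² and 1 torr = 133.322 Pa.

126 torr

206 lbf × 4.44822 → 916.333 N
0.587 ft² × 0.092903 → 0.0545341 m²
P = F / A = 916.333 N / 0.0545341 m² = 16802.9 Pa
16802.9 Pa ÷ (133.322 Pa/torr) = 126.032 torr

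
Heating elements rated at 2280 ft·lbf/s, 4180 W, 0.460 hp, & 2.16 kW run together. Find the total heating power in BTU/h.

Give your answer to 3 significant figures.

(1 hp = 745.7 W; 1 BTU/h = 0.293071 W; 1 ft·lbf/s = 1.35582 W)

3.34×10⁴ BTU/h

2280 ft·lbf/s × 1.35582 → 3091.27 W
4180 W (already W)
0.460 hp × 745.7 → 343.022 W
2.16 kW × 1000 → 2160 W
Combined: 3091.27 + 4180 + 343.022 + 2160 = 9774.29 W
In BTU/h: 9774.29 / 0.293071 = 33351.3 BTU/h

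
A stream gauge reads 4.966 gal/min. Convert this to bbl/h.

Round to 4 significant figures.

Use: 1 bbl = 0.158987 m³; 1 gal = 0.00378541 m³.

4.966 gal/min × 0.00378541 m³/gal ÷ 60 s/min = 3.13306×10⁻⁴ m³/s
3.13306×10⁻⁴ m³/s ÷ 0.158987 m³/bbl × 3600 s/h = 7.0943 bbl/h

7.094 bbl/h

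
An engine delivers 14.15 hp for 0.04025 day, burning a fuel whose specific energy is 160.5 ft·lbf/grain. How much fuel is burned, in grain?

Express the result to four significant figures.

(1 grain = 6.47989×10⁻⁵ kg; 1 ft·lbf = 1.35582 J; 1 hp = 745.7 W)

1.686×10⁵ grain

14.15 hp → 10551.7 W
0.04025 day → 3477.6 s
E = P × t = 10551.7 × 3477.6 = 3.66946×10⁷ J
160.5 ft·lbf/grain → 3.35822×10⁶ J/kg
m = E / e_s = 3.66946×10⁷ / 3.35822×10⁶ = 10.9268 kg
In grain: 10.9268 / 6.47989×10⁻⁵ = 168626 grain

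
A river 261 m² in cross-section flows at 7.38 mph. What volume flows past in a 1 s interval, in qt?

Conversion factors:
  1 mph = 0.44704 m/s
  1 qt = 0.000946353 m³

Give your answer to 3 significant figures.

7.38 mph × 0.44704 → 3.29916 m/s
V = v × A × t = 3.29916 m/s × 261 m² × 1 s = 861.081 m³
861.081 m³ ÷ (0.000946353 m³/qt) = 909894 qt

9.10×10⁵ qt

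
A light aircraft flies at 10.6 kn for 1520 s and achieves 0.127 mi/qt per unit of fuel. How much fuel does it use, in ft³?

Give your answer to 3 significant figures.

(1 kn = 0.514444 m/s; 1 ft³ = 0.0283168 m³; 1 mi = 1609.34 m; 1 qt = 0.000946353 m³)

10.6 kn → 5.45311 m/s
d = v × t = 5.45311 × 1520 = 8288.73 m
0.127 mi/qt → 215972 m/m³
V = d / (distance per unit fuel) = 8288.73 / 215972 = 0.0383787 m³
In ft³: 0.0383787 / 0.0283168 = 1.35533 ft³

1.36 ft³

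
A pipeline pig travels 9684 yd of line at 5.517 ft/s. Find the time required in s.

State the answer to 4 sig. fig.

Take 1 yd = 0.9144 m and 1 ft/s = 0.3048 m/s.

5266 s

9684 yd × 0.9144 → 8855.05 m
5.517 ft/s × 0.3048 → 1.68158 m/s
t = d / v = 8855.05 m / 1.68158 m/s = 5265.91 s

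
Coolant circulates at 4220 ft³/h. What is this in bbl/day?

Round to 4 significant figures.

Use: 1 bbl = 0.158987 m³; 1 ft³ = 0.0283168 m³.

4220 ft³/h × 0.0283168 m³/ft³ ÷ 3600 s/h = 0.0331936 m³/s
0.0331936 m³/s ÷ 0.158987 m³/bbl × 86400 s/day = 18038.8 bbl/day

1.804×10⁴ bbl/day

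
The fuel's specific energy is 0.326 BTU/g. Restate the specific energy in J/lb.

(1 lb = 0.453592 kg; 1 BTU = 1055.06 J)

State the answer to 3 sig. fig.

1.56×10⁵ J/lb

0.326 BTU/g × 1055.06 J/BTU ÷ 0.001 kg/g = 343950 J/kg
343950 J/kg × 0.453592 kg/lb = 156013 J/lb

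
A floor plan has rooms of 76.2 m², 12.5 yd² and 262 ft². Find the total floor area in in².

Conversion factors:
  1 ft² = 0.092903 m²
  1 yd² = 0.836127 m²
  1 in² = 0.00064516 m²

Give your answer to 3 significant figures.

1.72×10⁵ in²

76.2 m² (already m²)
12.5 yd² × 0.836127 = 10.4516 m²
262 ft² × 0.092903 = 24.3406 m²
Combined: 76.2 + 10.4516 + 24.3406 = 110.992 m²
In in²: 110.992 / 0.00064516 = 172038 in²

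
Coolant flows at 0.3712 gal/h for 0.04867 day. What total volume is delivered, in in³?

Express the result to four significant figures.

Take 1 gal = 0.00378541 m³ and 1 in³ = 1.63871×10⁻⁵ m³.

100.2 in³

0.3712 gal/h → 3.90318×10⁻⁷ m³/s
0.04867 day → 4205.09 s
V = Q × t = 3.90318×10⁻⁷ × 4205.09 = 0.00164132 m³
In in³: 0.00164132 / 1.63871×10⁻⁵ = 100.159 in³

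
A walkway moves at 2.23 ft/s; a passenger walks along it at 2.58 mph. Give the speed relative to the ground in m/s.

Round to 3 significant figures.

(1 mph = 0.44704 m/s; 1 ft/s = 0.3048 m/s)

1.83 m/s

2.23 ft/s × 0.3048 = 0.679704 m/s
2.58 mph × 0.44704 = 1.15336 m/s
Combined: 0.679704 + 1.15336 = 1.83306 m/s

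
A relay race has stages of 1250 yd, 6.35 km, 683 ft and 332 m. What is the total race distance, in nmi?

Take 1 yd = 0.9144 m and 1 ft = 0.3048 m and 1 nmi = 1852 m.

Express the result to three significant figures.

1250 yd × 0.9144 → 1143 m
6.35 km × 1000 → 6350 m
683 ft × 0.3048 → 208.178 m
332 m (already m)
Total: 1143 + 6350 + 208.178 + 332 = 8033.18 m
In nmi: 8033.18 / 1852 = 4.33757 nmi

4.34 nmi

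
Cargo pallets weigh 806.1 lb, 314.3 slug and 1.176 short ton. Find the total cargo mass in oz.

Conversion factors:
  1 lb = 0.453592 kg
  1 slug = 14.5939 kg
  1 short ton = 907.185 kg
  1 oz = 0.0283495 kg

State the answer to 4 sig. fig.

806.1 lb × 0.453592 → 365.641 kg
314.3 slug × 14.5939 → 4586.86 kg
1.176 short ton × 907.185 → 1066.85 kg
Total: 365.641 + 4586.86 + 1066.85 = 6019.35 kg
In oz: 6019.35 / 0.0283495 = 212326 oz

2.123×10⁵ oz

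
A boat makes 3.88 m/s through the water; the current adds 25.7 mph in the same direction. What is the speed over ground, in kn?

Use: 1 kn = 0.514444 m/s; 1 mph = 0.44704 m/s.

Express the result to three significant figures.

3.88 m/s (already m/s)
25.7 mph × 0.44704 = 11.4889 m/s
Combined: 3.88 + 11.4889 = 15.3689 m/s
In kn: 15.3689 / 0.514444 = 29.8748 kn

29.9 kn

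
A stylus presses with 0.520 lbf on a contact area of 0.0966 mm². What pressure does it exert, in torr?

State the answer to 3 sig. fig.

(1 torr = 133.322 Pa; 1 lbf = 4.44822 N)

1.80×10⁵ torr

0.520 lbf × 4.44822 = 2.31307 N
0.0966 mm² × 10⁻⁶ = 9.66×10⁻⁸ m²
P = F / A = 2.31307 N / 9.66×10⁻⁸ m² = 2.39448×10⁷ Pa
2.39448×10⁷ Pa ÷ (133.322 Pa/torr) = 179601 torr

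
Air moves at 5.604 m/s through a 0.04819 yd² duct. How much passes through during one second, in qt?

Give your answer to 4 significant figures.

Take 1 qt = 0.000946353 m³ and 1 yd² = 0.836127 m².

238.6 qt

0.04819 yd² × 0.836127 = 0.040293 m²
V = v × A × t = 5.604 m/s × 0.040293 m² × 1 s = 0.225802 m³
0.225802 m³ ÷ (0.000946353 m³/qt) = 238.602 qt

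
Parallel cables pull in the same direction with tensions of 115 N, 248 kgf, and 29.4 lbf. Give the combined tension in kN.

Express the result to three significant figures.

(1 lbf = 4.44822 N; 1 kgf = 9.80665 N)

115 N (already N)
248 kgf × 9.80665 = 2432.05 N
29.4 lbf × 4.44822 = 130.778 N
Total: 115 + 2432.05 + 130.778 = 2677.83 N
In kN: 2677.83 / 1000 = 2.67783 kN

2.68 kN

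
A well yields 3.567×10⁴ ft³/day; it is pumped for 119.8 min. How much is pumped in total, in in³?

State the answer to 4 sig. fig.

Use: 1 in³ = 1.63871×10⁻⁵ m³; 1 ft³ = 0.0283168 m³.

5.128×10⁶ in³

3.567×10⁴ ft³/day → 0.0116905 m³/s
119.8 min → 7188 s
V = Q × t = 0.0116905 × 7188 = 84.0313 m³
In in³: 84.0313 / 1.63871×10⁻⁵ = 5.12789×10⁶ in³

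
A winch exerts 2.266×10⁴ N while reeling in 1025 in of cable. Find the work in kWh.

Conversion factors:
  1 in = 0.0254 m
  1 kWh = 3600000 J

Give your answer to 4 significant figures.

0.1639 kWh

1025 in × 0.0254 = 26.035 m
W = F × d = 22660 N × 26.035 m = 589953 J
589953 J ÷ (3600000 J/kWh) = 0.163876 kWh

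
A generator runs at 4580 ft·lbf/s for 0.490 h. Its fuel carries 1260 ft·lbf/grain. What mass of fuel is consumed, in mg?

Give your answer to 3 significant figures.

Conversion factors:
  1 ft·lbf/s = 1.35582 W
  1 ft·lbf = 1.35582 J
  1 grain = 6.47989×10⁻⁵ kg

4580 ft·lbf/s → 6209.66 W
0.490 h → 1764 s
E = P × t = 6209.66 × 1764 = 1.09538×10⁷ J
1260 ft·lbf/grain → 2.63636×10⁷ J/kg
m = E / e_s = 1.09538×10⁷ / 2.63636×10⁷ = 0.41549 kg
In mg: 0.41549 / 10⁻⁶ = 415490 mg

4.15×10⁵ mg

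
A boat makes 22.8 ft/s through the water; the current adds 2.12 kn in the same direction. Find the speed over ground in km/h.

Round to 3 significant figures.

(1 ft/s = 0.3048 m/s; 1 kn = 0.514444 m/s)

22.8 ft/s × 0.3048 → 6.94944 m/s
2.12 kn × 0.514444 → 1.09062 m/s
Total: 6.94944 + 1.09062 = 8.04006 m/s
In km/h: 8.04006 / (1/3.6) = 28.9442 km/h

28.9 km/h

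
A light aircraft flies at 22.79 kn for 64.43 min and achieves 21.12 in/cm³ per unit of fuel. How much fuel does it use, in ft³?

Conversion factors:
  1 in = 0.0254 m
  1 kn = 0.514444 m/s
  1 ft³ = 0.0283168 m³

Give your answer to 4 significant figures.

22.79 kn → 11.7242 m/s
64.43 min → 3865.8 s
d = v × t = 11.7242 × 3865.8 = 45323.4 m
21.12 in/cm³ → 536448 m/m³
V = d / (distance per unit fuel) = 45323.4 / 536448 = 0.084488 m³
In ft³: 0.084488 / 0.0283168 = 2.98367 ft³

2.984 ft³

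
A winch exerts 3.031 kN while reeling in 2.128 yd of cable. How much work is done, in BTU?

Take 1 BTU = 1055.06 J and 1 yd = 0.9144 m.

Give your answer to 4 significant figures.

5.590 BTU

3.031 kN × 1000 = 3031 N
2.128 yd × 0.9144 = 1.94584 m
W = F × d = 3031 N × 1.94584 m = 5897.84 J
5897.84 J ÷ (1055.06 J/BTU) = 5.59005 BTU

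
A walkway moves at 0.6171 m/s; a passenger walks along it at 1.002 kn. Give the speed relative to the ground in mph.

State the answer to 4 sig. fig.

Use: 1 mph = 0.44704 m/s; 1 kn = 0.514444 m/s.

2.533 mph

0.6171 m/s (already m/s)
1.002 kn × 0.514444 → 0.515473 m/s
Sum: 0.6171 + 0.515473 = 1.13257 m/s
In mph: 1.13257 / 0.44704 = 2.53349 mph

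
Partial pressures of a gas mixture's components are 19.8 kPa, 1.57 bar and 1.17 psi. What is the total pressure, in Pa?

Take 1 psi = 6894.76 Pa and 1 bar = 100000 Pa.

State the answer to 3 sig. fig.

19.8 kPa × 1000 = 19800 Pa
1.57 bar × 100000 = 157000 Pa
1.17 psi × 6894.76 = 8066.87 Pa
Combined: 19800 + 157000 + 8066.87 = 184867 Pa

1.85×10⁵ Pa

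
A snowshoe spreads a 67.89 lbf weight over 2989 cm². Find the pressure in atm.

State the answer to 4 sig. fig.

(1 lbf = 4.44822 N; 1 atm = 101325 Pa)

0.009971 atm

67.89 lbf × 4.44822 = 301.99 N
2989 cm² × 0.0001 = 0.2989 m²
P = F / A = 301.99 N / 0.2989 m² = 1010.34 Pa
1010.34 Pa ÷ (101325 Pa/atm) = 0.00997128 atm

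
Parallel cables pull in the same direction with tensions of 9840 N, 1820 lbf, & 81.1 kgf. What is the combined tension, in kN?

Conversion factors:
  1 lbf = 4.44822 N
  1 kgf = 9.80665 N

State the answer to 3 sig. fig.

9840 N (already N)
1820 lbf × 4.44822 = 8095.76 N
81.1 kgf × 9.80665 = 795.319 N
Sum: 9840 + 8095.76 + 795.319 = 18731.1 N
In kN: 18731.1 / 1000 = 18.7311 kN

18.7 kN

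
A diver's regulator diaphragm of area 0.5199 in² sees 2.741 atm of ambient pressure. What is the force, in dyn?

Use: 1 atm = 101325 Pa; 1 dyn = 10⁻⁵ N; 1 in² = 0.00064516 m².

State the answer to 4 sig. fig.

2.741 atm × 101325 = 277732 Pa
0.5199 in² × 0.00064516 = 3.35419×10⁻⁴ m²
F = P × A = 277732 Pa × 3.35419×10⁻⁴ m² = 93.1566 N
93.1566 N ÷ (10⁻⁵ N/dyn) = 9.31566×10⁶ dyn

9.316×10⁶ dyn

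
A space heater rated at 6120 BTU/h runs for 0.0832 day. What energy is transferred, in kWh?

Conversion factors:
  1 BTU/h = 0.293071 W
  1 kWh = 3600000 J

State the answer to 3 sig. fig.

3.58 kWh

6120 BTU/h × 0.293071 → 1793.59 W
0.0832 day × 86400 → 7188.48 s
E = P × t = 1793.59 W × 7188.48 s = 1.28932×10⁷ J
1.28932×10⁷ J ÷ (3600000 J/kWh) = 3.58144 kWh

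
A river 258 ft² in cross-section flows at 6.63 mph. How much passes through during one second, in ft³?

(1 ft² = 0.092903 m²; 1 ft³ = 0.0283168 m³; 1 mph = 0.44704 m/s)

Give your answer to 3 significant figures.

6.63 mph × 0.44704 → 2.96388 m/s
258 ft² × 0.092903 → 23.969 m²
V = v × A × t = 2.96388 m/s × 23.969 m² × 1 s = 71.0412 m³
71.0412 m³ ÷ (0.0283168 m³/ft³) = 2508.8 ft³

2510 ft³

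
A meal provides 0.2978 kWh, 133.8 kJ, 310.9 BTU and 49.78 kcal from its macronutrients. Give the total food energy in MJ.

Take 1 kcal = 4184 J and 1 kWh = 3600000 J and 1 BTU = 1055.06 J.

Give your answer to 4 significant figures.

0.2978 kWh × 3600000 = 1.07208×10⁶ J
133.8 kJ × 1000 = 133800 J
310.9 BTU × 1055.06 = 328018 J
49.78 kcal × 4184 = 208280 J
Combined: 1.07208×10⁶ + 133800 + 328018 + 208280 = 1.74218×10⁶ J
In MJ: 1.74218×10⁶ / 1000000 = 1.74218 MJ

1.742 MJ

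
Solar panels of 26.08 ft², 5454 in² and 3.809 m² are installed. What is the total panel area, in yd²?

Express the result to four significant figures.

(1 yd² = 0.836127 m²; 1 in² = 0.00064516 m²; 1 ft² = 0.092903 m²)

26.08 ft² × 0.092903 = 2.42291 m²
5454 in² × 0.00064516 = 3.5187 m²
3.809 m² (already m²)
Sum: 2.42291 + 3.5187 + 3.809 = 9.75061 m²
In yd²: 9.75061 / 0.836127 = 11.6616 yd²

11.66 yd²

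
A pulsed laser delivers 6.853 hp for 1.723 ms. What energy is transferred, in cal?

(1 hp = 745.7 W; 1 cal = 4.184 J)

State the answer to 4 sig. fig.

2.104 cal

6.853 hp × 745.7 = 5110.28 W
1.723 ms × 0.001 = 0.001723 s
E = P × t = 5110.28 W × 0.001723 s = 8.80501 J
8.80501 J ÷ (4.184 J/cal) = 2.10445 cal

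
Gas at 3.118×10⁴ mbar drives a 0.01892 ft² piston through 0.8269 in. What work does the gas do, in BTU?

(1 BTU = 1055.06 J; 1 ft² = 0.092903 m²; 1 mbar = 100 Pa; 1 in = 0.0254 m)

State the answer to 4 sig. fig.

0.1091 BTU

3.118×10⁴ mbar → 3.118×10⁶ Pa
0.01892 ft² → 0.00175772 m²
F = P × A = 3.118×10⁶ × 0.00175772 = 5480.57 N
0.8269 in → 0.0210033 m
W = F × d = 5480.57 × 0.0210033 = 115.11 J
In BTU: 115.11 / 1055.06 = 0.109103 BTU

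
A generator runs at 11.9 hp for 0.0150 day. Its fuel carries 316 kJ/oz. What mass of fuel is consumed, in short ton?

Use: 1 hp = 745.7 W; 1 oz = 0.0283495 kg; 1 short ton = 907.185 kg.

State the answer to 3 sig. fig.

0.00114 short ton

11.9 hp → 8873.83 W
0.0150 day → 1296 s
E = P × t = 8873.83 × 1296 = 1.15005×10⁷ J
316 kJ/oz → 1.11466×10⁷ J/kg
m = E / e_s = 1.15005×10⁷ / 1.11466×10⁷ = 1.03175 kg
In short ton: 1.03175 / 907.185 = 0.00113731 short ton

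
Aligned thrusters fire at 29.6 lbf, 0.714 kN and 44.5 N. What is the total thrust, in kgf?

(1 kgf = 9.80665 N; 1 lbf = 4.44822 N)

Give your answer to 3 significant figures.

90.8 kgf

29.6 lbf × 4.44822 = 131.667 N
0.714 kN × 1000 = 714 N
44.5 N (already N)
Combined: 131.667 + 714 + 44.5 = 890.167 N
In kgf: 890.167 / 9.80665 = 90.7718 kgf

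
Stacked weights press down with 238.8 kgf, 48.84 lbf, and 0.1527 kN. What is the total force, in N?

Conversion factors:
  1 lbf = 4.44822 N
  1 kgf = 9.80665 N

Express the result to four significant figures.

2712 N

238.8 kgf × 9.80665 = 2341.83 N
48.84 lbf × 4.44822 = 217.251 N
0.1527 kN × 1000 = 152.7 N
Total: 2341.83 + 217.251 + 152.7 = 2711.78 N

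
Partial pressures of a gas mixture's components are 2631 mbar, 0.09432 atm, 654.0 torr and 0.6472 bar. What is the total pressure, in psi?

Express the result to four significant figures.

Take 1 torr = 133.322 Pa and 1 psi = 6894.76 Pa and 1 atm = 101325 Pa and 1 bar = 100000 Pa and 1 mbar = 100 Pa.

2631 mbar × 100 → 263100 Pa
0.09432 atm × 101325 → 9556.97 Pa
654.0 torr × 133.322 → 87192.6 Pa
0.6472 bar × 100000 → 64720 Pa
Total: 263100 + 9556.97 + 87192.6 + 64720 = 424570 Pa
In psi: 424570 / 6894.76 = 61.5786 psi

61.58 psi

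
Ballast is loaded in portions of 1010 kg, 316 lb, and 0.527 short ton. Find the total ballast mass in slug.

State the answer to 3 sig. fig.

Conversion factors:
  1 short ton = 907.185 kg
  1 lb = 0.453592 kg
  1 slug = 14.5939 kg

1010 kg (already kg)
316 lb × 0.453592 = 143.335 kg
0.527 short ton × 907.185 = 478.086 kg
Combined: 1010 + 143.335 + 478.086 = 1631.42 kg
In slug: 1631.42 / 14.5939 = 111.788 slug

112 slug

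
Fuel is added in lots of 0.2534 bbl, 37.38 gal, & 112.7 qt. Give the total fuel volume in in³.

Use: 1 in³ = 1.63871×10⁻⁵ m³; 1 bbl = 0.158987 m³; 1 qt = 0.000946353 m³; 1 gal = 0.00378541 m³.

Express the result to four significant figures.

1.760×10⁴ in³

0.2534 bbl × 0.158987 → 0.0402873 m³
37.38 gal × 0.00378541 → 0.141499 m³
112.7 qt × 0.000946353 → 0.106654 m³
Total: 0.0402873 + 0.141499 + 0.106654 = 0.28844 m³
In in³: 0.28844 / 1.63871×10⁻⁵ = 17601.7 in³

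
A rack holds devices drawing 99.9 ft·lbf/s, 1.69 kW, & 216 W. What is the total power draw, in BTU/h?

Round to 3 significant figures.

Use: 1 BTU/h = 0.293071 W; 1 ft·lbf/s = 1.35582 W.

99.9 ft·lbf/s × 1.35582 → 135.446 W
1.69 kW × 1000 → 1690 W
216 W (already W)
Sum: 135.446 + 1690 + 216 = 2041.45 W
In BTU/h: 2041.45 / 0.293071 = 6965.72 BTU/h

6970 BTU/h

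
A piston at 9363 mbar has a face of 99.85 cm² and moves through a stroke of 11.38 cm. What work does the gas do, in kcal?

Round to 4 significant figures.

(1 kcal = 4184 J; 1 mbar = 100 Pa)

9363 mbar → 936300 Pa
99.85 cm² → 0.009985 m²
F = P × A = 936300 × 0.009985 = 9348.96 N
11.38 cm → 0.1138 m
W = F × d = 9348.96 × 0.1138 = 1063.91 J
In kcal: 1063.91 / 4184 = 0.254281 kcal

0.2543 kcal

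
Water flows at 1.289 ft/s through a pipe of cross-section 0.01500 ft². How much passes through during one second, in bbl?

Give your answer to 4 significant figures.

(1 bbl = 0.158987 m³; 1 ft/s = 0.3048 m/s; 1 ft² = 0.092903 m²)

1.289 ft/s × 0.3048 = 0.392887 m/s
0.01500 ft² × 0.092903 = 0.00139354 m²
V = v × A × t = 0.392887 m/s × 0.00139354 m² × 1 s = 5.47504×10⁻⁴ m³
5.47504×10⁻⁴ m³ ÷ (0.158987 m³/bbl) = 0.0034437 bbl

0.003444 bbl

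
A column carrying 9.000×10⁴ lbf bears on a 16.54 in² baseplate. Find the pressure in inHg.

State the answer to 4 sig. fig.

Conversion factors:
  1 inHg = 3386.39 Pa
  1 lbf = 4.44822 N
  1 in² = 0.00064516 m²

1.108×10⁴ inHg

9.000×10⁴ lbf × 4.44822 = 400340 N
16.54 in² × 0.00064516 = 0.0106709 m²
P = F / A = 400340 N / 0.0106709 m² = 3.7517×10⁷ Pa
3.7517×10⁷ Pa ÷ (3386.39 Pa/inHg) = 11078.8 inHg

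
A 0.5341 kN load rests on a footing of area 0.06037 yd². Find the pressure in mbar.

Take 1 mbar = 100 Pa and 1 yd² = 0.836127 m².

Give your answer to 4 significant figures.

105.8 mbar

0.5341 kN × 1000 → 534.1 N
0.06037 yd² × 0.836127 → 0.050477 m²
P = F / A = 534.1 N / 0.050477 m² = 10581.1 Pa
10581.1 Pa ÷ (100 Pa/mbar) = 105.811 mbar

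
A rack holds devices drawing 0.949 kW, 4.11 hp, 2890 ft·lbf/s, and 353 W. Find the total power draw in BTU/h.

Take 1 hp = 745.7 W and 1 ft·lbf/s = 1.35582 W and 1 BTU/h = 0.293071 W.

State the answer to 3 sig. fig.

2.83×10⁴ BTU/h

0.949 kW × 1000 = 949 W
4.11 hp × 745.7 = 3064.83 W
2890 ft·lbf/s × 1.35582 = 3918.32 W
353 W (already W)
Combined: 949 + 3064.83 + 3918.32 + 353 = 8285.15 W
In BTU/h: 8285.15 / 0.293071 = 28270.1 BTU/h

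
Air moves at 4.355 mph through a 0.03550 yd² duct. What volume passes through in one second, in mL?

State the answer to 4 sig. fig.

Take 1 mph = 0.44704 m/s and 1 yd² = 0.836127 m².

4.355 mph × 0.44704 = 1.94686 m/s
0.03550 yd² × 0.836127 = 0.0296825 m²
V = v × A × t = 1.94686 m/s × 0.0296825 m² × 1 s = 0.0577877 m³
0.0577877 m³ ÷ (10⁻⁶ m³/mL) = 57787.7 mL

5.779×10⁴ mL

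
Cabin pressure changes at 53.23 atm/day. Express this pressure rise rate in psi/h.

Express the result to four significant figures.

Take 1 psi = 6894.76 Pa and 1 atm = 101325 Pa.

53.23 atm/day × 101325 Pa/atm ÷ 86400 s/day = 62.4251 Pa/s
62.4251 Pa/s ÷ 6894.76 Pa/psi × 3600 s/h = 32.5944 psi/h

32.59 psi/h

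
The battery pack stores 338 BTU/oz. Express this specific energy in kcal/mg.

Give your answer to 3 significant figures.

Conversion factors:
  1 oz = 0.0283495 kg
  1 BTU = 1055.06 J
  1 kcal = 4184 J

0.00301 kcal/mg

338 BTU/oz × 1055.06 J/BTU ÷ 0.0283495 kg/oz = 1.25791×10⁷ J/kg
1.25791×10⁷ J/kg ÷ 4184 J/kcal × 10⁻⁶ kg/mg = 0.00300648 kcal/mg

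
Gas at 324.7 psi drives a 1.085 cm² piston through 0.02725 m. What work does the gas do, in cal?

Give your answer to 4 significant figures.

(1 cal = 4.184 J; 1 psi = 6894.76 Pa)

324.7 psi → 2.23873×10⁶ Pa
1.085 cm² → 1.085×10⁻⁴ m²
F = P × A = 2.23873×10⁶ × 1.085×10⁻⁴ = 242.902 N
W = F × d = 242.902 × 0.02725 = 6.61908 J
In cal: 6.61908 / 4.184 = 1.582 cal

1.582 cal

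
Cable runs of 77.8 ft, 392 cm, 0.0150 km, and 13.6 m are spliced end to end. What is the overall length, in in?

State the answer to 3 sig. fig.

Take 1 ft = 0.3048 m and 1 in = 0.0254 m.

2210 in

77.8 ft × 0.3048 = 23.7134 m
392 cm × 0.01 = 3.92 m
0.0150 km × 1000 = 15 m
13.6 m (already m)
Total: 23.7134 + 3.92 + 15 + 13.6 = 56.2334 m
In in: 56.2334 / 0.0254 = 2213.91 in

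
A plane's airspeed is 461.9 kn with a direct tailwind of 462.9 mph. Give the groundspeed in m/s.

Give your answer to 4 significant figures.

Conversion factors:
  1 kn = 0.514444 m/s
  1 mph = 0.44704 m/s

461.9 kn × 0.514444 = 237.622 m/s
462.9 mph × 0.44704 = 206.935 m/s
Sum: 237.622 + 206.935 = 444.557 m/s

444.6 m/s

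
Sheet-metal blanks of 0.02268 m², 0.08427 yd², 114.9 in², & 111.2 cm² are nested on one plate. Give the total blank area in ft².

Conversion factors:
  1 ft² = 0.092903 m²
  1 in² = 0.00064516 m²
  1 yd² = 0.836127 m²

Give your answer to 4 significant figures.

1.920 ft²

0.02268 m² (already m²)
0.08427 yd² × 0.836127 = 0.0704604 m²
114.9 in² × 0.00064516 = 0.0741289 m²
111.2 cm² × 0.0001 = 0.01112 m²
Total: 0.02268 + 0.0704604 + 0.0741289 + 0.01112 = 0.178389 m²
In ft²: 0.178389 / 0.092903 = 1.92016 ft²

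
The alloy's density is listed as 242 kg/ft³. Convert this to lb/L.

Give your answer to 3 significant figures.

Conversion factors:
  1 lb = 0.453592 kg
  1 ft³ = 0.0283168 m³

242 kg/ft³ ÷ 0.0283168 m³/ft³ = 8546.16 kg/m³
8546.16 kg/m³ ÷ 0.453592 kg/lb × 0.001 m³/L = 18.8411 lb/L

18.8 lb/L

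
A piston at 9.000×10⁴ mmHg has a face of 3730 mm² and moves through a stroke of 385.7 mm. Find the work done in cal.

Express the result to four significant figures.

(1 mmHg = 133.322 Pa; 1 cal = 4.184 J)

4126 cal

9.000×10⁴ mmHg → 1.1999×10⁷ Pa
3730 mm² → 0.00373 m²
F = P × A = 1.1999×10⁷ × 0.00373 = 44756.3 N
385.7 mm → 0.3857 m
W = F × d = 44756.3 × 0.3857 = 17262.5 J
In cal: 17262.5 / 4.184 = 4125.84 cal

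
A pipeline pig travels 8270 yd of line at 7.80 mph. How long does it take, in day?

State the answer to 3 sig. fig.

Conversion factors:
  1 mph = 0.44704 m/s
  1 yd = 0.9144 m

8270 yd × 0.9144 = 7562.09 m
7.80 mph × 0.44704 = 3.48691 m/s
t = d / v = 7562.09 m / 3.48691 m/s = 2168.71 s
2168.71 s ÷ (86400 s/day) = 0.0251008 day

0.0251 day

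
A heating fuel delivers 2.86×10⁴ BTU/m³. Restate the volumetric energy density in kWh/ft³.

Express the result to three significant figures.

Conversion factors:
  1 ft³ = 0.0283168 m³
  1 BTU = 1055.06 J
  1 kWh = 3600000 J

0.237 kWh/ft³

2.86×10⁴ BTU/m³ × 1055.06 J/BTU = 3.01747×10⁷ J/m³
3.01747×10⁷ J/m³ ÷ 3600000 J/kWh × 0.0283168 m³/ft³ = 0.237347 kWh/ft³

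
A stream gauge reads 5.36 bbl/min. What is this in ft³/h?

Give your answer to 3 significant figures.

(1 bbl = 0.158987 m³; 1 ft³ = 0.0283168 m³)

1810 ft³/h

5.36 bbl/min × 0.158987 m³/bbl ÷ 60 s/min = 0.0142028 m³/s
0.0142028 m³/s ÷ 0.0283168 m³/ft³ × 3600 s/h = 1805.64 ft³/h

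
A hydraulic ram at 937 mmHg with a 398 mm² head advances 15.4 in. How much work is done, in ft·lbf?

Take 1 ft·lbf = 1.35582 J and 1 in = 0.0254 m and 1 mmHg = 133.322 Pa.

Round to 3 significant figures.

14.3 ft·lbf

937 mmHg → 124923 Pa
398 mm² → 3.98×10⁻⁴ m²
F = P × A = 124923 × 3.98×10⁻⁴ = 49.7194 N
15.4 in → 0.39116 m
W = F × d = 49.7194 × 0.39116 = 19.4482 J
In ft·lbf: 19.4482 / 1.35582 = 14.3442 ft·lbf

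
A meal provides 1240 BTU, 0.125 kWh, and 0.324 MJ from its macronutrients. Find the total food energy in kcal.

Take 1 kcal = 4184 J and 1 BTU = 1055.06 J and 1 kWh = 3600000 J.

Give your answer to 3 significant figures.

498 kcal

1240 BTU × 1055.06 = 1.30827×10⁶ J
0.125 kWh × 3600000 = 450000 J
0.324 MJ × 1000000 = 324000 J
Total: 1.30827×10⁶ + 450000 + 324000 = 2.08227×10⁶ J
In kcal: 2.08227×10⁶ / 4184 = 497.674 kcal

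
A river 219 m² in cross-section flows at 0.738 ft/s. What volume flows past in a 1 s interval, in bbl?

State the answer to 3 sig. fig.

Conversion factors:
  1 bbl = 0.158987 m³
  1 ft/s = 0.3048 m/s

310 bbl

0.738 ft/s × 0.3048 → 0.224942 m/s
V = v × A × t = 0.224942 m/s × 219 m² × 1 s = 49.2623 m³
49.2623 m³ ÷ (0.158987 m³/bbl) = 309.851 bbl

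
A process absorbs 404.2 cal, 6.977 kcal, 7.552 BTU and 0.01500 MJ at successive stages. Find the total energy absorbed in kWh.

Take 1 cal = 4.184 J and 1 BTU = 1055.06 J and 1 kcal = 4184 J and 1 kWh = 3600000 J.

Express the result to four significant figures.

0.01496 kWh

404.2 cal × 4.184 = 1691.17 J
6.977 kcal × 4184 = 29191.8 J
7.552 BTU × 1055.06 = 7967.81 J
0.01500 MJ × 1000000 = 15000 J
Sum: 1691.17 + 29191.8 + 7967.81 + 15000 = 53850.8 J
In kWh: 53850.8 / 3600000 = 0.0149586 kWh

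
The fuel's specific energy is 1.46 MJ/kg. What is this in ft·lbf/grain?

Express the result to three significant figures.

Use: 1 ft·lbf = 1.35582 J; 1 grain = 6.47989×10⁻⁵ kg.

69.8 ft·lbf/grain

1.46 MJ/kg × 1000000 J/MJ = 1.46×10⁶ J/kg
1.46×10⁶ J/kg ÷ 1.35582 J/ft·lbf × 6.47989×10⁻⁵ kg/grain = 69.778 ft·lbf/grain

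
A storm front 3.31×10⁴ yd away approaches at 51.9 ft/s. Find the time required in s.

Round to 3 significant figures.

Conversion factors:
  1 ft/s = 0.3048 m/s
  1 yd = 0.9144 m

3.31×10⁴ yd × 0.9144 → 30266.6 m
51.9 ft/s × 0.3048 → 15.8191 m/s
t = d / v = 30266.6 m / 15.8191 m/s = 1913.29 s

1910 s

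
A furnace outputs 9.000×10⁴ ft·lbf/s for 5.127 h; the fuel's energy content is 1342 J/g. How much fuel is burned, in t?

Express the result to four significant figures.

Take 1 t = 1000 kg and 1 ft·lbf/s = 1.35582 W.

1.678 t

9.000×10⁴ ft·lbf/s → 122024 W
5.127 h → 18457.2 s
E = P × t = 122024 × 18457.2 = 2.25222×10⁹ J
1342 J/g → 1.342×10⁶ J/kg
m = E / e_s = 2.25222×10⁹ / 1.342×10⁶ = 1678.26 kg
In t: 1678.26 / 1000 = 1.67826 t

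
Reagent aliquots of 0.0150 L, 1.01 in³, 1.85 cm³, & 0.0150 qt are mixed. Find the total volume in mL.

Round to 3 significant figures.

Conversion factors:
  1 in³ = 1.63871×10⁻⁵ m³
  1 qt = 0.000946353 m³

0.0150 L × 0.001 → 1.5×10⁻⁵ m³
1.01 in³ × 1.63871×10⁻⁵ → 1.6551×10⁻⁵ m³
1.85 cm³ × 10⁻⁶ → 1.85×10⁻⁶ m³
0.0150 qt × 0.000946353 → 1.41953×10⁻⁵ m³
Combined: 1.5×10⁻⁵ + 1.6551×10⁻⁵ + 1.85×10⁻⁶ + 1.41953×10⁻⁵ = 4.75963×10⁻⁵ m³
In mL: 4.75963×10⁻⁵ / 10⁻⁶ = 47.5963 mL

47.6 mL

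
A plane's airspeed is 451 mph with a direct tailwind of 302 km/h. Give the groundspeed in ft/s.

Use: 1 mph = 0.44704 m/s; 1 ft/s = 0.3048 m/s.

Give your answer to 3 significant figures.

451 mph × 0.44704 → 201.615 m/s
302 km/h × (1/3.6) → 83.8889 m/s
Total: 201.615 + 83.8889 = 285.504 m/s
In ft/s: 285.504 / 0.3048 = 936.693 ft/s

937 ft/s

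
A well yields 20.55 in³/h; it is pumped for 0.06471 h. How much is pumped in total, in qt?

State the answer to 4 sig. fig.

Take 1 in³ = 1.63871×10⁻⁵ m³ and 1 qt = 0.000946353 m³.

0.02303 qt

20.55 in³/h → 9.3543×10⁻⁸ m³/s
0.06471 h → 232.956 s
V = Q × t = 9.3543×10⁻⁸ × 232.956 = 2.17914×10⁻⁵ m³
In qt: 2.17914×10⁻⁵ / 0.000946353 = 0.0230267 qt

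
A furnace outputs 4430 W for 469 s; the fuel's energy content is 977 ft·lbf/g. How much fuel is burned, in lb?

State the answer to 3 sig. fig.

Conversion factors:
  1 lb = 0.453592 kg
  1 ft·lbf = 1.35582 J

E = P × t = 4430 × 469 = 2.07767×10⁶ J
977 ft·lbf/g → 1.32464×10⁶ J/kg
m = E / e_s = 2.07767×10⁶ / 1.32464×10⁶ = 1.56848 kg
In lb: 1.56848 / 0.453592 = 3.45791 lb

3.46 lb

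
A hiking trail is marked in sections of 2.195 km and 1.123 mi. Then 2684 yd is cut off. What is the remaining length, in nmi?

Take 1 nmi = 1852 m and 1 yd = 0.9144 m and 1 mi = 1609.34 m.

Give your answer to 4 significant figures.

0.8359 nmi

2.195 km × 1000 = 2195 m
1.123 mi × 1609.34 = 1807.29 m
2684 yd × 0.9144 = 2454.25 m
Net: 2195 + 1807.29 − 2454.25 = 1548.04 m
In nmi: 1548.04 / 1852 = 0.835875 nmi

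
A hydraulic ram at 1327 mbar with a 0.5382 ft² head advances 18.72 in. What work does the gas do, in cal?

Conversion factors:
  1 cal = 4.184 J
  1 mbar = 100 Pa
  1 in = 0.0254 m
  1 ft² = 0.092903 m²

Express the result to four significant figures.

1327 mbar → 132700 Pa
0.5382 ft² → 0.0500004 m²
F = P × A = 132700 × 0.0500004 = 6635.05 N
18.72 in → 0.475488 m
W = F × d = 6635.05 × 0.475488 = 3154.89 J
In cal: 3154.89 / 4.184 = 754.037 cal

754.0 cal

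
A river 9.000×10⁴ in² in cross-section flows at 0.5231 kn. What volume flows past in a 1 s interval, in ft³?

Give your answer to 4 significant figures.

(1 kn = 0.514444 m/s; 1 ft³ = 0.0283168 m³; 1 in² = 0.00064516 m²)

551.8 ft³

0.5231 kn × 0.514444 = 0.269106 m/s
9.000×10⁴ in² × 0.00064516 = 58.0644 m²
V = v × A × t = 0.269106 m/s × 58.0644 m² × 1 s = 15.6255 m³
15.6255 m³ ÷ (0.0283168 m³/ft³) = 551.81 ft³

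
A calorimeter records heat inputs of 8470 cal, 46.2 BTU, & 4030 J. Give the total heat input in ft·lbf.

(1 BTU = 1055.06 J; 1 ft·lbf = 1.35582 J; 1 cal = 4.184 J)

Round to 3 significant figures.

6.51×10⁴ ft·lbf

8470 cal × 4.184 → 35438.5 J
46.2 BTU × 1055.06 → 48743.8 J
4030 J (already J)
Sum: 35438.5 + 48743.8 + 4030 = 88212.3 J
In ft·lbf: 88212.3 / 1.35582 = 65062 ft·lbf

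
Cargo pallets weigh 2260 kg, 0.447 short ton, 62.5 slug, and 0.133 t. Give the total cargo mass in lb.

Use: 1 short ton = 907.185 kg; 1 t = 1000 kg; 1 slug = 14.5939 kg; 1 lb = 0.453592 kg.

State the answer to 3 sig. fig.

2260 kg (already kg)
0.447 short ton × 907.185 → 405.512 kg
62.5 slug × 14.5939 → 912.119 kg
0.133 t × 1000 → 133 kg
Combined: 2260 + 405.512 + 912.119 + 133 = 3710.63 kg
In lb: 3710.63 / 0.453592 = 8180.55 lb

8180 lb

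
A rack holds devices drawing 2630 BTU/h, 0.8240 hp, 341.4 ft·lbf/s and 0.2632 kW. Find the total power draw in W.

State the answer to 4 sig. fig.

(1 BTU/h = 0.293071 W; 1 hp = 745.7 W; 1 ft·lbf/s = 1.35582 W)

2111 W

2630 BTU/h × 0.293071 → 770.777 W
0.8240 hp × 745.7 → 614.457 W
341.4 ft·lbf/s × 1.35582 → 462.877 W
0.2632 kW × 1000 → 263.2 W
Combined: 770.777 + 614.457 + 462.877 + 263.2 = 2111.31 W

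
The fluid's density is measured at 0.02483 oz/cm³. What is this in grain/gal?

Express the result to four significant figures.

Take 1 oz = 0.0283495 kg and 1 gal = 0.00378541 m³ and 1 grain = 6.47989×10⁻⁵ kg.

4.112×10⁴ grain/gal

0.02483 oz/cm³ × 0.0283495 kg/oz ÷ 10⁻⁶ m³/cm³ = 703.918 kg/m³
703.918 kg/m³ ÷ 6.47989×10⁻⁵ kg/grain × 0.00378541 m³/gal = 41121.3 grain/gal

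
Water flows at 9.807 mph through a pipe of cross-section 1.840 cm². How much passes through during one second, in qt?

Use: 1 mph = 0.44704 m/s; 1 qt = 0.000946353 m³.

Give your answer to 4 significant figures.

9.807 mph × 0.44704 → 4.38412 m/s
1.840 cm² × 0.0001 → 1.84×10⁻⁴ m²
V = v × A × t = 4.38412 m/s × 1.84×10⁻⁴ m² × 1 s = 8.06678×10⁻⁴ m³
8.06678×10⁻⁴ m³ ÷ (0.000946353 m³/qt) = 0.852407 qt

0.8524 qt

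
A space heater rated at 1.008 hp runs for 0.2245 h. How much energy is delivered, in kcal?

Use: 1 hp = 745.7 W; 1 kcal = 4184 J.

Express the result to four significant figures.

145.2 kcal

1.008 hp × 745.7 = 751.666 W
0.2245 h × 3600 = 808.2 s
E = P × t = 751.666 W × 808.2 s = 607496 J
607496 J ÷ (4184 J/kcal) = 145.195 kcal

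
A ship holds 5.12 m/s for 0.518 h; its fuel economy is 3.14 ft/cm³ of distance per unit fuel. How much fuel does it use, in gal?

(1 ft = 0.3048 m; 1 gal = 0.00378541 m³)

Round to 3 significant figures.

0.518 h → 1864.8 s
d = v × t = 5.12 × 1864.8 = 9547.78 m
3.14 ft/cm³ → 957072 m/m³
V = d / (distance per unit fuel) = 9547.78 / 957072 = 0.00997603 m³
In gal: 0.00997603 / 0.00378541 = 2.63539 gal

2.64 gal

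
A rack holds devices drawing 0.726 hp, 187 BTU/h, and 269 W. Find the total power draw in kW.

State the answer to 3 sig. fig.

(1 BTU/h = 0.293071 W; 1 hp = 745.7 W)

0.865 kW

0.726 hp × 745.7 = 541.378 W
187 BTU/h × 0.293071 = 54.8043 W
269 W (already W)
Total: 541.378 + 54.8043 + 269 = 865.182 W
In kW: 865.182 / 1000 = 0.865182 kW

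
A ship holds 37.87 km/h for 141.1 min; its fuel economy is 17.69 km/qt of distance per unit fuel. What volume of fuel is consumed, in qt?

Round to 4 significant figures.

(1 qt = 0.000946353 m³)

5.034 qt

37.87 km/h → 10.5194 m/s
141.1 min → 8466 s
d = v × t = 10.5194 × 8466 = 89057.2 m
17.69 km/qt → 1.86928×10⁷ m/m³
V = d / (distance per unit fuel) = 89057.2 / 1.86928×10⁷ = 0.00476425 m³
In qt: 0.00476425 / 0.000946353 = 5.03433 qt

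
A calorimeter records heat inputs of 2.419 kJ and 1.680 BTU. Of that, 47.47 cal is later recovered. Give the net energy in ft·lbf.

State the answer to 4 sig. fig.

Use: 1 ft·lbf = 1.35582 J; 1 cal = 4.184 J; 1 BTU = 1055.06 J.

2945 ft·lbf

2.419 kJ × 1000 → 2419 J
1.680 BTU × 1055.06 → 1772.5 J
47.47 cal × 4.184 → 198.614 J
Result: 2419 + 1772.5 − 198.614 = 3992.89 J
In ft·lbf: 3992.89 / 1.35582 = 2945 ft·lbf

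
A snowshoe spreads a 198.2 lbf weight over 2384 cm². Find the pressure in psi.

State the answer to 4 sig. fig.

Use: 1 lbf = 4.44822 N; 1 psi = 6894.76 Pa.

198.2 lbf × 4.44822 → 881.637 N
2384 cm² × 0.0001 → 0.2384 m²
P = F / A = 881.637 N / 0.2384 m² = 3698.14 Pa
3698.14 Pa ÷ (6894.76 Pa/psi) = 0.53637 psi

0.5364 psi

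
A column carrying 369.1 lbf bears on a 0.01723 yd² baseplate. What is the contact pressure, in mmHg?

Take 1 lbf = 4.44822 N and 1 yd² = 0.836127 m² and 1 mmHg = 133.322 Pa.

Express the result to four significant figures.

854.8 mmHg

369.1 lbf × 4.44822 → 1641.84 N
0.01723 yd² × 0.836127 → 0.0144065 m²
P = F / A = 1641.84 N / 0.0144065 m² = 113965 Pa
113965 Pa ÷ (133.322 Pa/mmHg) = 854.81 mmHg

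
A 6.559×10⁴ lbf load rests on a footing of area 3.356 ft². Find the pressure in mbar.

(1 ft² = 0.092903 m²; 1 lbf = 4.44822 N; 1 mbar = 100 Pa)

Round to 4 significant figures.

6.559×10⁴ lbf × 4.44822 → 291759 N
3.356 ft² × 0.092903 → 0.311782 m²
P = F / A = 291759 N / 0.311782 m² = 935779 Pa
935779 Pa ÷ (100 Pa/mbar) = 9357.79 mbar

9358 mbar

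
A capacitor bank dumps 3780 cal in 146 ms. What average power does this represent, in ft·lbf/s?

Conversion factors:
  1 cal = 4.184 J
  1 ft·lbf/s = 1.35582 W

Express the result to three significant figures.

3780 cal × 4.184 = 15815.5 J
146 ms × 0.001 = 0.146 s
P = E / t = 15815.5 J / 0.146 s = 108325 W
108325 W ÷ (1.35582 W/ft·lbf/s) = 79896.3 ft·lbf/s

7.99×10⁴ ft·lbf/s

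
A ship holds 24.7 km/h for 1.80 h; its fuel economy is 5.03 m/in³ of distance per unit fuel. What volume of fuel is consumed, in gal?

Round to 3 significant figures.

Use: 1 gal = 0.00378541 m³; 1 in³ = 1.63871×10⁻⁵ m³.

38.3 gal

24.7 km/h → 6.86111 m/s
1.80 h → 6480 s
d = v × t = 6.86111 × 6480 = 44460 m
5.03 m/in³ → 306949 m/m³
V = d / (distance per unit fuel) = 44460 / 306949 = 0.144845 m³
In gal: 0.144845 / 0.00378541 = 38.264 gal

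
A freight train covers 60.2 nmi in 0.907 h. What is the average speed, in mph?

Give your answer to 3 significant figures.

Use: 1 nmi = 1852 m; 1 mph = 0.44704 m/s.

76.4 mph

60.2 nmi × 1852 → 111490 m
0.907 h × 3600 → 3265.2 s
v = d / t = 111490 m / 3265.2 s = 34.1449 m/s
34.1449 m/s ÷ (0.44704 m/s/mph) = 76.38 mph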